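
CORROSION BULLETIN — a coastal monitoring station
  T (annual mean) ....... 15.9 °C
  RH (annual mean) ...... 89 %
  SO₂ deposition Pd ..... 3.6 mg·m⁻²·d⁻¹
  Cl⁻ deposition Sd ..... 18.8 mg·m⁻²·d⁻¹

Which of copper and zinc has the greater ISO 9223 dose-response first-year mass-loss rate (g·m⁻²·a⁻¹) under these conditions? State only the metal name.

copper: temperature factor f = -0.080·(5.9) = -0.4720
  sulphur-dioxide contribution → 0.8798 μm/a
  chloride contribution → 1.215 μm/a
  ⇒ r_corr(copper) = 2.095 μm/a
  mass loss = 2.095 μm/a × 8.96 g/cm³ = 18.77 g·m⁻²·a⁻¹
zinc: T>10 °C ⇒ hinge -0.071·(15.9−10) = -0.4189
  sulphur-dioxide contribution → 0.8942 μm/a
  chloride contribution → 0.7336 μm/a
  ⇒ r_corr(zinc) = 1.628 μm/a
  mass loss = 1.628 μm/a × 7.14 g/cm³ = 11.62 g·m⁻²·a⁻¹
Ordering by g·m⁻²·a⁻¹: copper (18.8) > zinc (11.6)

copper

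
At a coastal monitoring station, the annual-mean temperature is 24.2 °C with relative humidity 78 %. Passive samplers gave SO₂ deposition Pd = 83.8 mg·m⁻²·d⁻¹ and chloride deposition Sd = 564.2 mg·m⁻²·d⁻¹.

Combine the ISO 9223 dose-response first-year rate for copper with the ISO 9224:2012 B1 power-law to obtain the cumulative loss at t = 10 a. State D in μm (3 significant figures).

D(10) = 16.8 μm

copper: f(T) = -0.080·(T−10) [T>10 °C] = -1.1360
  sulphur-dioxide contribution → 0.5365 μm/a
  chloride contribution → 3.077 μm/a
  ⇒ r_corr(copper) = 3.613 μm/a
Power-law: D(10) = r_corr · 10^0.667
  D(10) = 3.613 × 10^0.667 = 3.613 × 4.645 = 16.78 μm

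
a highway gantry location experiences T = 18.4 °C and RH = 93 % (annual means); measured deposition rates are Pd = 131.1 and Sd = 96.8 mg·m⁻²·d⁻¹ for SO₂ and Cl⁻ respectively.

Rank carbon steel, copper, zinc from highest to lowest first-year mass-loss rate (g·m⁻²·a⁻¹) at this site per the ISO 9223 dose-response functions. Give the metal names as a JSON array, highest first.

["carbon steel", "zinc", "copper"]

carbon steel: T>10 °C ⇒ hinge -0.054·(18.4−10) = -0.4536
  SO₂ term: 1.77·131.1^0.52·exp(0.02·93-0.4536) = 91.18
  Cl⁻ term: 0.102·96.8^0.62·exp(0.033·93+0.04·18.4) = 78.04
  sum: 91.18 + 78.04 → r_corr = 169.2 μm/a
  mass loss = 169.2 μm/a × 7.85 g/cm³ = 1328 g·m⁻²·a⁻¹
copper: temperature factor f = -0.080·(8.4) = -0.6720
  Pd branch = 0.0053·Pd^0.26·e^(0.059·RH+f) = 2.323 μm/a
  Sd branch = 0.01025·Sd^0.27·e^(0.036·RH+0.049·T) = 2.469 μm/a
  sum: 2.323 + 2.469 → r_corr = 4.791 μm/a
  mass loss = 4.791 μm/a × 8.96 g/cm³ = 42.93 g·m⁻²·a⁻¹
zinc: f(T) = -0.071·(T−10) [T>10 °C] = -0.5964
  SO₂ term: 0.0129·131.1^0.44·exp(0.046·93-0.5964) = 4.378
  Sd branch = 0.0175·Sd^0.57·e^(0.008·RH+0.085·T) = 2.384 μm/a
  r_corr = 4.378 + 2.384 = 6.762 μm/a
  mass loss = 6.762 μm/a × 7.14 g/cm³ = 48.28 g·m⁻²·a⁻¹
Ordering by g·m⁻²·a⁻¹: carbon steel (1330) > zinc (48.3) > copper (42.9)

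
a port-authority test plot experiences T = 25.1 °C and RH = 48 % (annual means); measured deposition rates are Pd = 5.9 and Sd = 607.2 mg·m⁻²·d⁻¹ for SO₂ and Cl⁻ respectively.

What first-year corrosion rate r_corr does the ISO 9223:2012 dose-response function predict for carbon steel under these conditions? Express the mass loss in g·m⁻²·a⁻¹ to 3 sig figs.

carbon steel: temperature factor f = -0.054·(15.1) = -0.8154
  SO₂ term: 1.77·5.9^0.52·exp(0.02·48-0.8154) = 5.148
  Sd branch = 0.102·Sd^0.62·e^(0.033·RH+0.04·T) = 72.15 μm/a
  sum: 5.148 + 72.15 → r_corr = 77.3 μm/a
Convert to mass loss: 77.3 μm/a × 7.85 g/cm³ = 606.8 g·m⁻²·a⁻¹

r_corr = 607 g·m⁻²·a⁻¹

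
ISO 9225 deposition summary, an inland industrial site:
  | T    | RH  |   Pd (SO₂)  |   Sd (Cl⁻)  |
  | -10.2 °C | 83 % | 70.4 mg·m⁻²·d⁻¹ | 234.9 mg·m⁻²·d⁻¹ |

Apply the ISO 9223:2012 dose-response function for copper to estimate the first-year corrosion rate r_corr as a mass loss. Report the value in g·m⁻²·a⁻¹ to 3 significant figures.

r_corr = 6.34 g·m⁻²·a⁻¹

copper: f(T) = +0.126·(T−10) [T≤10 °C] = -2.5452
  Pd branch = 0.0053·Pd^0.26·e^(0.059·RH+f) = 0.1683 μm/a
  Sd branch = 0.01025·Sd^0.27·e^(0.036·RH+0.049·T) = 0.5389 μm/a
  r_corr = 0.1683 + 0.5389 = 0.7071 μm/a
Convert to mass loss: 0.7071 μm/a × 8.96 g/cm³ = 6.336 g·m⁻²·a⁻¹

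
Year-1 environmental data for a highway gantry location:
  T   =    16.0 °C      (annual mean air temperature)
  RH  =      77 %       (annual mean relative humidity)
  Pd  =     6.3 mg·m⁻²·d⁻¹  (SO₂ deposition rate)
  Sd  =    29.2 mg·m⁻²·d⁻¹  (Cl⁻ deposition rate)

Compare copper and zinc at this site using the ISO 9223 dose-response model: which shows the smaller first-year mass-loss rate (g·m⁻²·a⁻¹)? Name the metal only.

copper: T>10 °C ⇒ hinge -0.080·(16.0−10) = -0.4800
  Pd branch = 0.0053·Pd^0.26·e^(0.059·RH+f) = 0.4973 μm/a
  Sd branch = 0.01025·Sd^0.27·e^(0.036·RH+0.049·T) = 0.8927 μm/a
  sum: 0.4973 + 0.8927 → r_corr = 1.39 μm/a
  mass loss = 1.39 μm/a × 8.96 g/cm³ = 12.46 g·m⁻²·a⁻¹
zinc: temperature factor f = -0.071·(6.0) = -0.4260
  SO₂ term: 0.0129·6.3^0.44·exp(0.046·77-0.4260) = 0.654
  Cl⁻ term: 0.0175·29.2^0.57·exp(0.008·77+0.085·16.0) = 0.8639
  sum: 0.654 + 0.8639 → r_corr = 1.518 μm/a
  mass loss = 1.518 μm/a × 7.14 g/cm³ = 10.84 g·m⁻²·a⁻¹
Ordering by g·m⁻²·a⁻¹: copper (12.5) > zinc (10.8)

zinc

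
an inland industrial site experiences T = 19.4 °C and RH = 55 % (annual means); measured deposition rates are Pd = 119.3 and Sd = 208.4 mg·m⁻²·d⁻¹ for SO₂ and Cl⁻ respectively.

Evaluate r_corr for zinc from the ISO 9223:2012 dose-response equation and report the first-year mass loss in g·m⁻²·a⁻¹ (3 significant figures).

r_corr = 26.0 g·m⁻²·a⁻¹

zinc: f(T) = -0.071·(T−10) [T>10 °C] = -0.6674
  sulphur-dioxide contribution → 0.6811 μm/a
  chloride contribution → 2.965 μm/a
  total first-year rate 3.646 μm/a
Convert to mass loss: 3.646 μm/a × 7.14 g/cm³ = 26.03 g·m⁻²·a⁻¹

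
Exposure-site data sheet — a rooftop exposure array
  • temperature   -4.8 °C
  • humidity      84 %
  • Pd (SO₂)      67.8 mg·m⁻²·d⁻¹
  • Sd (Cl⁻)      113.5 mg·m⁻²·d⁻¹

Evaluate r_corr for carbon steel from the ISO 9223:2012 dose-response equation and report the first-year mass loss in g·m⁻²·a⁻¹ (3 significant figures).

carbon steel: T≤10 °C ⇒ hinge +0.150·(-4.8−10) = -2.2200
  sulphur-dioxide contribution → 9.24 μm/a
  chloride contribution → 25.3 μm/a
  ⇒ r_corr(carbon steel) = 34.54 μm/a
Convert to mass loss: 34.54 μm/a × 7.85 g/cm³ = 271.2 g·m⁻²·a⁻¹

r_corr = 271 g·m⁻²·a⁻¹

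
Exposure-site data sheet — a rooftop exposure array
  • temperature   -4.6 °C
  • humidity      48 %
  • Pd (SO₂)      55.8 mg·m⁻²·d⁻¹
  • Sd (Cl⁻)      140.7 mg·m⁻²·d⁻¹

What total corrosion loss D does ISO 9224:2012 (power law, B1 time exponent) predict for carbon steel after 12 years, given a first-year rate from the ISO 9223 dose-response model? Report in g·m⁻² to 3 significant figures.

D(12) = 376 g·m⁻²

carbon steel: T≤10 °C ⇒ hinge +0.150·(-4.6−10) = -2.1900
  SO₂ term: 1.77·55.8^0.52·exp(0.02·48-2.1900) = 4.188
  Cl⁻ term: 0.102·140.7^0.62·exp(0.033·48+0.04·-4.6) = 8.883
  sum: 4.188 + 8.883 → r_corr = 13.07 μm/a
Power-law: D(12) = r_corr · 12^0.523
  D(12) = 13.07 × 12^0.523 = 13.07 × 3.668 = 47.94 μm
  Mass loss = 47.94 μm × 7.85 g/cm³ = 376.4 g·m⁻²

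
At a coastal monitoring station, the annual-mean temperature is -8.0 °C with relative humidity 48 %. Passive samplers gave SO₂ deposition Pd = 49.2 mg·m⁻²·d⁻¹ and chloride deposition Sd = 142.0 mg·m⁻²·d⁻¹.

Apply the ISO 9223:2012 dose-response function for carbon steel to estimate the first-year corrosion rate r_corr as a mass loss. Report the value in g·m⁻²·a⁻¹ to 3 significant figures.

carbon steel: temperature factor f = +0.150·(-18.0) = -2.7000
  sulphur-dioxide contribution → 2.356 μm/a
  chloride contribution → 7.798 μm/a
  total first-year rate 10.15 μm/a
Convert to mass loss: 10.15 μm/a × 7.85 g/cm³ = 79.7 g·m⁻²·a⁻¹

r_corr = 79.7 g·m⁻²·a⁻¹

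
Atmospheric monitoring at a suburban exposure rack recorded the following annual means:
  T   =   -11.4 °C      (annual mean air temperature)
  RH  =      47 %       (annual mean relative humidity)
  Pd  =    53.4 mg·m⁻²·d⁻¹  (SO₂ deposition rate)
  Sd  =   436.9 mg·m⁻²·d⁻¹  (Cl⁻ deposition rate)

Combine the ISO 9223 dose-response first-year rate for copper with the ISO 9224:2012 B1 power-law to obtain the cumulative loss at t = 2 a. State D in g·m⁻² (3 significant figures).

copper: f(T) = +0.126·(T−10) [T≤10 °C] = -2.6964
  SO₂ term: 0.0053·53.4^0.26·exp(0.059·47-2.6964) = 0.0161
  Sd branch = 0.01025·Sd^0.27·e^(0.036·RH+0.049·T) = 0.1644 μm/a
  r_corr = 0.0161 + 0.1644 = 0.1805 μm/a
Long-term exponent b (ISO 9224 Table 2, B1) = 0.667
  D(2) = 0.1805 × 2^0.667 = 0.1805 × 1.588 = 0.2866 μm
  Mass loss = 0.2866 μm × 8.96 g/cm³ = 2.568 g·m⁻²

D(2) = 2.57 g·m⁻²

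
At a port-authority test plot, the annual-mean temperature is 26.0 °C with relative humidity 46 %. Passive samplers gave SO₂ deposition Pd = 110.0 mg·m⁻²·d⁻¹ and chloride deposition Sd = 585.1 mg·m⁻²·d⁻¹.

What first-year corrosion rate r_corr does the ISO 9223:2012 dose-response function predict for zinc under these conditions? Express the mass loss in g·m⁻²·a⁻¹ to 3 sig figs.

r_corr = 64.1 g·m⁻²·a⁻¹

zinc: T>10 °C ⇒ hinge -0.071·(26.0−10) = -1.1360
  sulphur-dioxide contribution → 0.2719 μm/a
  chloride contribution → 8.709 μm/a
  ⇒ r_corr(zinc) = 8.981 μm/a
Convert to mass loss: 8.981 μm/a × 7.14 g/cm³ = 64.12 g·m⁻²·a⁻¹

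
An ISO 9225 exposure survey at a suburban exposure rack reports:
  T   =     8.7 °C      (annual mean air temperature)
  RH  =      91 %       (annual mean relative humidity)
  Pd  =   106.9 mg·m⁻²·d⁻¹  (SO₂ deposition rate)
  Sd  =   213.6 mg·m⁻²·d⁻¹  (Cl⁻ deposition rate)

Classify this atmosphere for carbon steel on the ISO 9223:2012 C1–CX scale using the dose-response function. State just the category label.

C5

carbon steel: f(T) = +0.150·(T−10) [T≤10 °C] = -0.1950
  sulphur-dioxide contribution → 102 μm/a
  chloride contribution → 80.96 μm/a
  ⇒ r_corr(carbon steel) = 183 μm/a
183 μm/a falls in (80, 200] for carbon steel → category C5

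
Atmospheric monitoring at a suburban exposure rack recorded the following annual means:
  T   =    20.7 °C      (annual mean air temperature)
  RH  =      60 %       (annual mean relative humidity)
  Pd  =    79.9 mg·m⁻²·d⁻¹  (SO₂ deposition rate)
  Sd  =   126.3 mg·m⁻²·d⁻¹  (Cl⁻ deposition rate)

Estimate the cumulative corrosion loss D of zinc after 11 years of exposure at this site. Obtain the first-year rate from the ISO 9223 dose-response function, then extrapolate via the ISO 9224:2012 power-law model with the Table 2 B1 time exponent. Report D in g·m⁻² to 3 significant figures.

D(11) = 163 g·m⁻²

zinc: temperature factor f = -0.071·(10.7) = -0.7597
  Pd branch = 0.0129·Pd^0.44·e^(0.046·RH+f) = 0.6553 μm/a
  Sd branch = 0.0175·Sd^0.57·e^(0.008·RH+0.085·T) = 2.591 μm/a
  sum: 0.6553 + 2.591 → r_corr = 3.246 μm/a
ISO 9224: D(t) = r_corr · t^b with b = 0.813 (zinc, B1)
  D(11) = 3.246 × 11^0.813 = 3.246 × 7.025 = 22.8 μm
  Mass loss = 22.8 μm × 7.14 g/cm³ = 162.8 g·m⁻²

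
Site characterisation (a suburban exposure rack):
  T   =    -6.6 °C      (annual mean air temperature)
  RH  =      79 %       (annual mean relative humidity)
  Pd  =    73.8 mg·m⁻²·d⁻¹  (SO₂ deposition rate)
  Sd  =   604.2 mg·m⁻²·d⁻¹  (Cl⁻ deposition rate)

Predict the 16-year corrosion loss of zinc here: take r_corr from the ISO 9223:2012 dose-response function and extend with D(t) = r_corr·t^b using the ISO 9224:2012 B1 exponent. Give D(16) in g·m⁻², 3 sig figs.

zinc: temperature factor f = +0.038·(-16.6) = -0.6308
  sulphur-dioxide contribution → 1.725 μm/a
  chloride contribution → 0.723 μm/a
  total first-year rate 2.448 μm/a
Power-law: D(16) = r_corr · 16^0.813
  D(16) = 2.448 × 16^0.813 = 2.448 × 9.527 = 23.32 μm
  Mass loss = 23.32 μm × 7.14 g/cm³ = 166.5 g·m⁻²

D(16) = 167 g·m⁻²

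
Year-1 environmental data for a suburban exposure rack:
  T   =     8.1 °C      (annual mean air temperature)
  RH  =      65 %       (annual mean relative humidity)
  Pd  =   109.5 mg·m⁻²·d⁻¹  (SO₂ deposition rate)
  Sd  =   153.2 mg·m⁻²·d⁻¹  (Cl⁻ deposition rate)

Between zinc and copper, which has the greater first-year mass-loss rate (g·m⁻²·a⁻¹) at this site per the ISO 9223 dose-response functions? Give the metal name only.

zinc: f(T) = +0.038·(T−10) [T≤10 °C] = -0.0722
  Pd branch = 0.0129·Pd^0.44·e^(0.046·RH+f) = 1.884 μm/a
  Sd branch = 0.0175·Sd^0.57·e^(0.008·RH+0.085·T) = 1.032 μm/a
  r_corr = 1.884 + 1.032 = 2.916 μm/a
  mass loss = 2.916 μm/a × 7.14 g/cm³ = 20.82 g·m⁻²·a⁻¹
copper: T≤10 °C ⇒ hinge +0.126·(8.1−10) = -0.2394
  Pd branch = 0.0053·Pd^0.26·e^(0.059·RH+f) = 0.6547 μm/a
  Sd branch = 0.01025·Sd^0.27·e^(0.036·RH+0.049·T) = 0.6157 μm/a
  sum: 0.6547 + 0.6157 → r_corr = 1.27 μm/a
  mass loss = 1.27 μm/a × 8.96 g/cm³ = 11.38 g·m⁻²·a⁻¹
Ordering by g·m⁻²·a⁻¹: zinc (20.8) > copper (11.4)

zinc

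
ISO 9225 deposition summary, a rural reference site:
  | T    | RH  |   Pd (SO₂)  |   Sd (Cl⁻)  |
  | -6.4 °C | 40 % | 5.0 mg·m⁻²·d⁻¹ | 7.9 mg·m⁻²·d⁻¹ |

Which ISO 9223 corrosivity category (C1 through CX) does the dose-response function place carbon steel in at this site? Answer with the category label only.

carbon steel: f(T) = +0.150·(T−10) [T≤10 °C] = -2.4600
  sulphur-dioxide contribution → 0.7772 μm/a
  chloride contribution → 1.065 μm/a
  total first-year rate 1.842 μm/a
ISO 9223 Table 2 (carbon steel): 1.3 < 1.84 ≤ 25 μm/a ⇒ C2

C2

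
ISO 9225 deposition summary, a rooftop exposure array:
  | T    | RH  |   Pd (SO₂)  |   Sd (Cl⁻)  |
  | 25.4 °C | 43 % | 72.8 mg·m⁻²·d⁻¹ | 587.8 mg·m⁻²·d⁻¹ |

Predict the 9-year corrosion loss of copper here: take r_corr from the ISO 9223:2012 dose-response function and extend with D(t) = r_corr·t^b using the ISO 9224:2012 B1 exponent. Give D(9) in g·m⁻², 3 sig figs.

D(9) = 38.6 g·m⁻²

copper: temperature factor f = -0.080·(15.4) = -1.2320
  SO₂ term: 0.0053·72.8^0.26·exp(0.059·43-1.2320) = 0.05959
  Cl⁻ term: 0.01025·587.8^0.27·exp(0.036·43+0.049·25.4) = 0.9359
  sum: 0.05959 + 0.9359 → r_corr = 0.9955 μm/a
Power-law: D(9) = r_corr · 9^0.667
  D(9) = 0.9955 × 9^0.667 = 0.9955 × 4.33 = 4.31 μm
  Mass loss = 4.31 μm × 8.96 g/cm³ = 38.62 g·m⁻²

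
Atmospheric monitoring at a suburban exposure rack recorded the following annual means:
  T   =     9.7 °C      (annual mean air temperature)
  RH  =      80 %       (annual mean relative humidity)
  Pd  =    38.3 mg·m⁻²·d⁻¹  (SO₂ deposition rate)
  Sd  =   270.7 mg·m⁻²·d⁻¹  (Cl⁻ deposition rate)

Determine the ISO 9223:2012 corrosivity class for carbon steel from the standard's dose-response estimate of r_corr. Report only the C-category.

C5

carbon steel: temperature factor f = +0.150·(-0.3) = -0.0450
  SO₂ term: 1.77·38.3^0.52·exp(0.02·80-0.0450) = 55.79
  Sd branch = 0.102·Sd^0.62·e^(0.033·RH+0.04·T) = 67.89 μm/a
  r_corr = 55.79 + 67.89 = 123.7 μm/a
ISO 9223 Table 2 (carbon steel): 80 < 124 ≤ 200 μm/a ⇒ C5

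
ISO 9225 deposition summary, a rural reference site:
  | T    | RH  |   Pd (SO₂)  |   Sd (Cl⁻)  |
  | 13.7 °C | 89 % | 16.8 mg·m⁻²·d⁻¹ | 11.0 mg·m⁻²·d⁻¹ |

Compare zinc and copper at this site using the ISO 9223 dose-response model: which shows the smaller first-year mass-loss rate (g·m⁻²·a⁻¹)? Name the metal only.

zinc

zinc: f(T) = -0.071·(T−10) [T>10 °C] = -0.2627
  SO₂ term: 0.0129·16.8^0.44·exp(0.046·89-0.2627) = 2.059
  Cl⁻ term: 0.0175·11.0^0.57·exp(0.008·89+0.085·13.7) = 0.4483
  sum: 2.059 + 0.4483 → r_corr = 2.507 μm/a
  mass loss = 2.507 μm/a × 7.14 g/cm³ = 17.9 g·m⁻²·a⁻¹
copper: f(T) = -0.080·(T−10) [T>10 °C] = -0.2960
  SO₂ term: 0.0053·16.8^0.26·exp(0.059·89-0.2960) = 1.566
  Cl⁻ term: 0.01025·11.0^0.27·exp(0.036·89+0.049·13.7) = 0.9439
  r_corr = 1.566 + 0.9439 = 2.51 μm/a
  mass loss = 2.51 μm/a × 8.96 g/cm³ = 22.49 g·m⁻²·a⁻¹
Ordering by g·m⁻²·a⁻¹: copper (22.5) > zinc (17.9)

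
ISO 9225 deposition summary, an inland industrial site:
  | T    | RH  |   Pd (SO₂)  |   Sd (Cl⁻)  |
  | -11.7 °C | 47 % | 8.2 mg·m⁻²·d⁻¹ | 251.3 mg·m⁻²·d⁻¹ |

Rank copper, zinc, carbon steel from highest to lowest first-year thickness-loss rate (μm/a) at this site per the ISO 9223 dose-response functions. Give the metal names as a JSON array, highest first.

["carbon steel", "zinc", "copper"]

copper: T≤10 °C ⇒ hinge +0.126·(-11.7−10) = -2.7342
  SO₂ term: 0.0053·8.2^0.26·exp(0.059·47-2.7342) = 0.009522
  Cl⁻ term: 0.01025·251.3^0.27·exp(0.036·47+0.049·-11.7) = 0.1395
  sum: 0.009522 + 0.1395 → r_corr = 0.149 μm/a
zinc: f(T) = +0.038·(T−10) [T≤10 °C] = -0.8246
  SO₂ term: 0.0129·8.2^0.44·exp(0.046·47-0.8246) = 0.124
  Cl⁻ term: 0.0175·251.3^0.57·exp(0.008·47+0.085·-11.7) = 0.2201
  sum: 0.124 + 0.2201 → r_corr = 0.3441 μm/a
carbon steel: f(T) = +0.150·(T−10) [T≤10 °C] = -3.2550
  SO₂ term: 1.77·8.2^0.52·exp(0.02·47-3.2550) = 0.5221
  Sd branch = 0.102·Sd^0.62·e^(0.033·RH+0.04·T) = 9.27 μm/a
  sum: 0.5221 + 9.27 → r_corr = 9.792 μm/a
Ordering by μm/a: carbon steel (9.79) > zinc (0.344) > copper (0.149)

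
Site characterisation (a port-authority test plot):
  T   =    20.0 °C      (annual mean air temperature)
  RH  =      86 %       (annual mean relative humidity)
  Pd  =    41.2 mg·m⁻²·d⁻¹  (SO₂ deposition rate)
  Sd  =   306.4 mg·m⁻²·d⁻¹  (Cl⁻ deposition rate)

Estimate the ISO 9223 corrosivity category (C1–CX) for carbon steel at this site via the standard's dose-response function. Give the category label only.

carbon steel: f(T) = -0.054·(T−10) [T>10 °C] = -0.5400
  SO₂ term: 1.77·41.2^0.52·exp(0.02·86-0.5400) = 39.83
  Sd branch = 0.102·Sd^0.62·e^(0.033·RH+0.04·T) = 134.9 μm/a
  r_corr = 39.83 + 134.9 = 174.7 μm/a
ISO 9223 Table 2 (carbon steel): 80 < 175 ≤ 200 μm/a ⇒ C5

C5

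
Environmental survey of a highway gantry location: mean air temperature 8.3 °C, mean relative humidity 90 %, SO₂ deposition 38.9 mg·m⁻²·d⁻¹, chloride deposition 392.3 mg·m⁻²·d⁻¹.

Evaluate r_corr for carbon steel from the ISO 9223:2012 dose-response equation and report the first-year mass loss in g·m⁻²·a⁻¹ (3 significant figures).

carbon steel: T≤10 °C ⇒ hinge +0.150·(8.3−10) = -0.2550
  sulphur-dioxide contribution → 55.68 μm/a
  chloride contribution → 112.4 μm/a
  total first-year rate 168.1 μm/a
Convert to mass loss: 168.1 μm/a × 7.85 g/cm³ = 1319 g·m⁻²·a⁻¹

r_corr = 1.32e+03 g·m⁻²·a⁻¹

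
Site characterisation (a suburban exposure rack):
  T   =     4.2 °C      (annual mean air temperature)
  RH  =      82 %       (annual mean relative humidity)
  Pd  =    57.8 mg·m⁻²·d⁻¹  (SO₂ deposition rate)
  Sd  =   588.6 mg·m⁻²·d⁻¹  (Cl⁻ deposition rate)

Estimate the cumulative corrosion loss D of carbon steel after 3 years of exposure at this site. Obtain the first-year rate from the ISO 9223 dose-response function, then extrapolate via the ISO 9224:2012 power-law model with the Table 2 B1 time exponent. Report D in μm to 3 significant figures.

D(3) = 223 μm

carbon steel: T≤10 °C ⇒ hinge +0.150·(4.2−10) = -0.8700
  SO₂ term: 1.77·57.8^0.52·exp(0.02·82-0.8700) = 31.52
  Cl⁻ term: 0.102·588.6^0.62·exp(0.033·82+0.04·4.2) = 94.2
  r_corr = 31.52 + 94.2 = 125.7 μm/a
Power-law: D(3) = r_corr · 3^0.523
  D(3) = 125.7 × 3^0.523 = 125.7 × 1.776 = 223.3 μm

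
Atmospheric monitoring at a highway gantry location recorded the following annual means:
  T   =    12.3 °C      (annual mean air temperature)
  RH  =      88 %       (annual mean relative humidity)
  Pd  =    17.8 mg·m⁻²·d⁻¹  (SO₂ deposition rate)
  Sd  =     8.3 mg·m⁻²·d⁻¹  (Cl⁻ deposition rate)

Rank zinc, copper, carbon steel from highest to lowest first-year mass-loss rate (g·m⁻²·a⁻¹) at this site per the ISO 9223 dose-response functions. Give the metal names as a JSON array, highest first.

["carbon steel", "copper", "zinc"]

zinc: f(T) = -0.071·(T−10) [T>10 °C] = -0.1633
  Pd branch = 0.0129·Pd^0.44·e^(0.046·RH+f) = 2.228 μm/a
  Sd branch = 0.0175·Sd^0.57·e^(0.008·RH+0.085·T) = 0.3363 μm/a
  r_corr = 2.228 + 0.3363 = 2.564 μm/a
  mass loss = 2.564 μm/a × 7.14 g/cm³ = 18.31 g·m⁻²·a⁻¹
copper: temperature factor f = -0.080·(2.3) = -0.1840
  Pd branch = 0.0053·Pd^0.26·e^(0.059·RH+f) = 1.676 μm/a
  Cl⁻ term: 0.01025·8.3^0.27·exp(0.036·88+0.049·12.3) = 0.7879
  r_corr = 1.676 + 0.7879 = 2.464 μm/a
  mass loss = 2.464 μm/a × 8.96 g/cm³ = 22.08 g·m⁻²·a⁻¹
carbon steel: f(T) = -0.054·(T−10) [T>10 °C] = -0.1242
  Pd branch = 1.77·Pd^0.52·e^(0.02·RH+f) = 40.61 μm/a
  Sd branch = 0.102·Sd^0.62·e^(0.033·RH+0.04·T) = 11.31 μm/a
  r_corr = 40.61 + 11.31 = 51.91 μm/a
  mass loss = 51.91 μm/a × 7.85 g/cm³ = 407.5 g·m⁻²·a⁻¹
Ordering by g·m⁻²·a⁻¹: carbon steel (408) > copper (22.1) > zinc (18.3)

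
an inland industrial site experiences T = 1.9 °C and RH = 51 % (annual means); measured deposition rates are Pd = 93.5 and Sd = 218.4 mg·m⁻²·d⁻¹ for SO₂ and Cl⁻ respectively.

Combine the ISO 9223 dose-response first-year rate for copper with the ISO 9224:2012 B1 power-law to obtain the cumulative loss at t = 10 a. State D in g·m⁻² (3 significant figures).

copper: T≤10 °C ⇒ hinge +0.126·(1.9−10) = -1.0206
  sulphur-dioxide contribution → 0.126 μm/a
  chloride contribution → 0.3021 μm/a
  total first-year rate 0.428 μm/a
Long-term exponent b (ISO 9224 Table 2, B1) = 0.667
  D(10) = 0.428 × 10^0.667 = 0.428 × 4.645 = 1.988 μm
  Mass loss = 1.988 μm × 8.96 g/cm³ = 17.82 g·m⁻²

D(10) = 17.8 g·m⁻²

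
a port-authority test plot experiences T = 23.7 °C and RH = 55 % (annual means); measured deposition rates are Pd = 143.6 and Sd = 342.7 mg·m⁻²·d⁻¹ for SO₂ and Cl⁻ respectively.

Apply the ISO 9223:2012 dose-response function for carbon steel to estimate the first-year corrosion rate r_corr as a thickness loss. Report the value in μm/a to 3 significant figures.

r_corr = 93.9 μm/a

carbon steel: T>10 °C ⇒ hinge -0.054·(23.7−10) = -0.7398
  SO₂ term: 1.77·143.6^0.52·exp(0.02·55-0.7398) = 33.58
  Sd branch = 0.102·Sd^0.62·e^(0.033·RH+0.04·T) = 60.28 μm/a
  r_corr = 33.58 + 60.28 = 93.87 μm/a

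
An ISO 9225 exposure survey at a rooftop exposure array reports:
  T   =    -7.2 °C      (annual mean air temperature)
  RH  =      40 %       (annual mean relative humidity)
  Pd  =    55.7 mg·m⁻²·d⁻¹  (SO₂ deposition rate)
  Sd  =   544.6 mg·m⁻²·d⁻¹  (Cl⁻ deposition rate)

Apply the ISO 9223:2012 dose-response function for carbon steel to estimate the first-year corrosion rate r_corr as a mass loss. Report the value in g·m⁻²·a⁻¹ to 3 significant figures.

carbon steel: temperature factor f = +0.150·(-17.2) = -2.5800
  SO₂ term: 1.77·55.7^0.52·exp(0.02·40-2.5800) = 2.414
  Sd branch = 0.102·Sd^0.62·e^(0.033·RH+0.04·T) = 14.23 μm/a
  sum: 2.414 + 14.23 → r_corr = 16.64 μm/a
Convert to mass loss: 16.64 μm/a × 7.85 g/cm³ = 130.6 g·m⁻²·a⁻¹

r_corr = 131 g·m⁻²·a⁻¹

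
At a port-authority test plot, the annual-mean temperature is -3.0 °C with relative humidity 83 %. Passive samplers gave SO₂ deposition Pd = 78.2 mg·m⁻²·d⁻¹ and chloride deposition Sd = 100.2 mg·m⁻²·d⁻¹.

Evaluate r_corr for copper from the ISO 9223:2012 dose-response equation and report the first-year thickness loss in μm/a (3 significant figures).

r_corr = 1.04 μm/a

copper: temperature factor f = +0.126·(-13.0) = -1.6380
  Pd branch = 0.0053·Pd^0.26·e^(0.059·RH+f) = 0.4284 μm/a
  Sd branch = 0.01025·Sd^0.27·e^(0.036·RH+0.049·T) = 0.6092 μm/a
  r_corr = 0.4284 + 0.6092 = 1.038 μm/a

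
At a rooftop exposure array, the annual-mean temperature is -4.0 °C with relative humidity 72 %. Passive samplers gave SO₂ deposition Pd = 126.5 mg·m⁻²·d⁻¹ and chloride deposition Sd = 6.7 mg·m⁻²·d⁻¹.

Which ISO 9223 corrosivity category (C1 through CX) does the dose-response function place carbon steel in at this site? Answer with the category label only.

C2

carbon steel: temperature factor f = +0.150·(-14.0) = -2.1000
  Pd branch = 1.77·Pd^0.52·e^(0.02·RH+f) = 11.34 μm/a
  Sd branch = 0.102·Sd^0.62·e^(0.033·RH+0.04·T) = 3.042 μm/a
  r_corr = 11.34 + 3.042 = 14.38 μm/a
Category bounds: 1.3…25 μm/a bracket r_corr ⇒ C2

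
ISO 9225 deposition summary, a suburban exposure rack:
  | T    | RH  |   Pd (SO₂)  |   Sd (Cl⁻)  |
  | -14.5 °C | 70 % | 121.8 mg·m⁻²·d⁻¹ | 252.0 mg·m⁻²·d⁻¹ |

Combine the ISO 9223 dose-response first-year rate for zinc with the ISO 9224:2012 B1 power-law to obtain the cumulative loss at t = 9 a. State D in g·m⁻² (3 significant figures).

zinc: f(T) = +0.038·(T−10) [T≤10 °C] = -0.9310
  Pd branch = 0.0129·Pd^0.44·e^(0.046·RH+f) = 1.053 μm/a
  Cl⁻ term: 0.0175·252.0^0.57·exp(0.008·70+0.085·-14.5) = 0.2088
  r_corr = 1.053 + 0.2088 = 1.262 μm/a
Long-term exponent b (ISO 9224 Table 2, B1) = 0.813
  D(9) = 1.262 × 9^0.813 = 1.262 × 5.968 = 7.529 μm
  Mass loss = 7.529 μm × 7.14 g/cm³ = 53.76 g·m⁻²

D(9) = 53.8 g·m⁻²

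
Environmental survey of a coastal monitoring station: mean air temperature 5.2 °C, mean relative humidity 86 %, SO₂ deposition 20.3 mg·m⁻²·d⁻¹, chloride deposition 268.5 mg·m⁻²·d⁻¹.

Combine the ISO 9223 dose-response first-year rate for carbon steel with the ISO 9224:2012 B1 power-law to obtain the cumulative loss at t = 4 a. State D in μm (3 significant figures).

D(4) = 190 μm

carbon steel: temperature factor f = +0.150·(-4.8) = -0.7200
  sulphur-dioxide contribution → 23.02 μm/a
  chloride contribution → 68.77 μm/a
  total first-year rate 91.79 μm/a
Power-law: D(4) = r_corr · 4^0.523
  D(4) = 91.79 × 4^0.523 = 91.79 × 2.065 = 189.5 μm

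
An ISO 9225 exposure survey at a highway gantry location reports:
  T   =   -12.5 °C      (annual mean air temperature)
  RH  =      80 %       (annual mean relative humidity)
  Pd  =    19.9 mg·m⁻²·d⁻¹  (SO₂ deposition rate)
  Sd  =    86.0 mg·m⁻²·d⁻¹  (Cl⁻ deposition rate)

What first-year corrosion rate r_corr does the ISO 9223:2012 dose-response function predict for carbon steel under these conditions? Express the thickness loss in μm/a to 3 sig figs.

r_corr = 15.1 μm/a

carbon steel: f(T) = +0.150·(T−10) [T≤10 °C] = -3.3750
  Pd branch = 1.77·Pd^0.52·e^(0.02·RH+f) = 1.421 μm/a
  Cl⁻ term: 0.102·86.0^0.62·exp(0.033·80+0.04·-12.5) = 13.72
  sum: 1.421 + 13.72 → r_corr = 15.14 μm/a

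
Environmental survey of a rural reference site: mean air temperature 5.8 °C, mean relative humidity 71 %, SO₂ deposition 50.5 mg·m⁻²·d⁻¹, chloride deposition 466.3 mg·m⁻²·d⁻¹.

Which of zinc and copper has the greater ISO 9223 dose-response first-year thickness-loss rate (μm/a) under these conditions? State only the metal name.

zinc: temperature factor f = +0.038·(-4.2) = -0.1596
  SO₂ term: 0.0129·50.5^0.44·exp(0.046·71-0.1596) = 1.619
  Sd branch = 0.0175·Sd^0.57·e^(0.008·RH+0.085·T) = 1.679 μm/a
  sum: 1.619 + 1.679 → r_corr = 3.297 μm/a
copper: temperature factor f = +0.126·(-4.2) = -0.5292
  Pd branch = 0.0053·Pd^0.26·e^(0.059·RH+f) = 0.5709 μm/a
  Cl⁻ term: 0.01025·466.3^0.27·exp(0.036·71+0.049·5.8) = 0.922
  sum: 0.5709 + 0.922 → r_corr = 1.493 μm/a
Ordering by μm/a: zinc (3.3) > copper (1.49)

zinc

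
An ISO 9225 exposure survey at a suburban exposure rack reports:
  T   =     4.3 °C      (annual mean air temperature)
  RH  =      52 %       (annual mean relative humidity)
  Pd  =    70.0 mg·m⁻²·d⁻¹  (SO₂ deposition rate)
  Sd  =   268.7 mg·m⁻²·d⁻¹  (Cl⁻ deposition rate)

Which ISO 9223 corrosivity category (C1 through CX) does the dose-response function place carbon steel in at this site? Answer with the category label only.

C3

carbon steel: f(T) = +0.150·(T−10) [T≤10 °C] = -0.8550
  sulphur-dioxide contribution → 19.4 μm/a
  chloride contribution → 21.61 μm/a
  total first-year rate 41.01 μm/a
41 μm/a falls in (25, 50] for carbon steel → category C3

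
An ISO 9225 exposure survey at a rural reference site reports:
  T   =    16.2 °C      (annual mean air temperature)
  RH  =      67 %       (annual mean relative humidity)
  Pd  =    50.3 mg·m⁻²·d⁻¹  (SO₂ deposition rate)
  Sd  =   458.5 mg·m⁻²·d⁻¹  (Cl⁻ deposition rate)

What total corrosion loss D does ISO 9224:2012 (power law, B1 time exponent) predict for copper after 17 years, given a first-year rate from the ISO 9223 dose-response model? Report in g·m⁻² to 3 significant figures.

D(17) = 106 g·m⁻²

copper: temperature factor f = -0.080·(6.2) = -0.4960
  SO₂ term: 0.0053·50.3^0.26·exp(0.059·67-0.4960) = 0.4656
  Cl⁻ term: 0.01025·458.5^0.27·exp(0.036·67+0.049·16.2) = 1.323
  r_corr = 0.4656 + 1.323 = 1.789 μm/a
ISO 9224: D(t) = r_corr · t^b with b = 0.667 (copper, B1)
  D(17) = 1.789 × 17^0.667 = 1.789 × 6.618 = 11.84 μm
  Mass loss = 11.84 μm × 8.96 g/cm³ = 106.1 g·m⁻²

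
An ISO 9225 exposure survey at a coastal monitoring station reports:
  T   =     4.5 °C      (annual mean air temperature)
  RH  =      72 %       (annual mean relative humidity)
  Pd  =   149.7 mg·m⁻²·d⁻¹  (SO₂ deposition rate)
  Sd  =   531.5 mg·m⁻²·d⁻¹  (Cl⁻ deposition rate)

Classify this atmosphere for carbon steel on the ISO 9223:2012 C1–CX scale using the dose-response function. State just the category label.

carbon steel: T≤10 °C ⇒ hinge +0.150·(4.5−10) = -0.8250
  SO₂ term: 1.77·149.7^0.52·exp(0.02·72-0.8250) = 44.28
  Sd branch = 0.102·Sd^0.62·e^(0.033·RH+0.04·T) = 64.34 μm/a
  r_corr = 44.28 + 64.34 = 108.6 μm/a
Category bounds: 80…200 μm/a bracket r_corr ⇒ C5

C5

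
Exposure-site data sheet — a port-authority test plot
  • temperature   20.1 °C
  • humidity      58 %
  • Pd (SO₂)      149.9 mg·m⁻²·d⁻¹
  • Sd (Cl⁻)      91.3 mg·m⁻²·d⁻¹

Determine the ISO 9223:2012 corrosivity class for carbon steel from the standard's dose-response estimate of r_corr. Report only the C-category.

C4

carbon steel: f(T) = -0.054·(T−10) [T>10 °C] = -0.5454
  SO₂ term: 1.77·149.9^0.52·exp(0.02·58-0.5454) = 44.29
  Cl⁻ term: 0.102·91.3^0.62·exp(0.033·58+0.04·20.1) = 25.38
  sum: 44.29 + 25.38 → r_corr = 69.67 μm/a
69.7 μm/a falls in (50, 80] for carbon steel → category C4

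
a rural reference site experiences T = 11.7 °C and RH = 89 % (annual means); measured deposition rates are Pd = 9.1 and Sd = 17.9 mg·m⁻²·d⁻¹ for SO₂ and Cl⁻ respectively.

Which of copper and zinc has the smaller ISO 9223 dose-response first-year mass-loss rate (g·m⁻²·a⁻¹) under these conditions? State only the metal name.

zinc

copper: T>10 °C ⇒ hinge -0.080·(11.7−10) = -0.1360
  sulphur-dioxide contribution → 1.567 μm/a
  chloride contribution → 0.976 μm/a
  total first-year rate 2.543 μm/a
  mass loss = 2.543 μm/a × 8.96 g/cm³ = 22.78 g·m⁻²·a⁻¹
zinc: f(T) = -0.071·(T−10) [T>10 °C] = -0.1207
  sulphur-dioxide contribution → 1.812 μm/a
  chloride contribution → 0.4992 μm/a
  total first-year rate 2.311 μm/a
  mass loss = 2.311 μm/a × 7.14 g/cm³ = 16.5 g·m⁻²·a⁻¹
Ordering by g·m⁻²·a⁻¹: copper (22.8) > zinc (16.5)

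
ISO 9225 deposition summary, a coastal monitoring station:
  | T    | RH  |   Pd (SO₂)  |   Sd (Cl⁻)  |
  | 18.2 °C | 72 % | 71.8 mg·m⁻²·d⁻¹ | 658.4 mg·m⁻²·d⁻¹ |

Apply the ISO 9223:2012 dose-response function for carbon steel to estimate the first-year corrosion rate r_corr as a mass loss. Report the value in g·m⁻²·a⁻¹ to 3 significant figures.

carbon steel: temperature factor f = -0.054·(8.2) = -0.4428
  Pd branch = 1.77·Pd^0.52·e^(0.02·RH+f) = 44.28 μm/a
  Cl⁻ term: 0.102·658.4^0.62·exp(0.033·72+0.04·18.2) = 127.1
  r_corr = 44.28 + 127.1 = 171.4 μm/a
Convert to mass loss: 171.4 μm/a × 7.85 g/cm³ = 1345 g·m⁻²·a⁻¹

r_corr = 1.35e+03 g·m⁻²·a⁻¹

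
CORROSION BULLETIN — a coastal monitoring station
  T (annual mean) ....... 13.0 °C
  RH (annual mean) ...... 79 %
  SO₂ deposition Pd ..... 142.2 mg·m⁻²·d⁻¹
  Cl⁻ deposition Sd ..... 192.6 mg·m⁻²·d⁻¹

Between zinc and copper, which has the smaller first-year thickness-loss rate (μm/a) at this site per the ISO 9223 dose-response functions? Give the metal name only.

zinc: T>10 °C ⇒ hinge -0.071·(13.0−10) = -0.2130
  SO₂ term: 0.0129·142.2^0.44·exp(0.046·79-0.2130) = 3.496
  Cl⁻ term: 0.0175·192.6^0.57·exp(0.008·79+0.085·13.0) = 1.994
  r_corr = 3.496 + 1.994 = 5.49 μm/a
copper: T>10 °C ⇒ hinge -0.080·(13.0−10) = -0.2400
  SO₂ term: 0.0053·142.2^0.26·exp(0.059·79-0.2400) = 1.6
  Cl⁻ term: 0.01025·192.6^0.27·exp(0.036·79+0.049·13.0) = 1.378
  sum: 1.6 + 1.378 → r_corr = 2.978 μm/a
Ordering by μm/a: zinc (5.49) > copper (2.98)

copper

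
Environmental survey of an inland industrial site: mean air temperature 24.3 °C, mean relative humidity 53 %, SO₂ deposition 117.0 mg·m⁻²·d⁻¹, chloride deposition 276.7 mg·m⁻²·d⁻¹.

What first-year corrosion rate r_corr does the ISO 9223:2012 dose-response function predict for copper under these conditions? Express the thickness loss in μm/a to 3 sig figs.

r_corr = 1.17 μm/a

copper: temperature factor f = -0.080·(14.3) = -1.1440
  Pd branch = 0.0053·Pd^0.26·e^(0.059·RH+f) = 0.1328 μm/a
  Sd branch = 0.01025·Sd^0.27·e^(0.036·RH+0.049·T) = 1.037 μm/a
  r_corr = 0.1328 + 1.037 = 1.17 μm/a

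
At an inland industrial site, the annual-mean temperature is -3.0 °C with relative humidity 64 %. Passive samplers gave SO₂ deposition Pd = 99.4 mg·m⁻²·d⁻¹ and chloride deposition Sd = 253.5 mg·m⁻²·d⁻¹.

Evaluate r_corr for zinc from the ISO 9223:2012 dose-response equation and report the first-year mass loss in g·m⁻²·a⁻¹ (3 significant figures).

zinc: T≤10 °C ⇒ hinge +0.038·(-3.0−10) = -0.4940
  sulphur-dioxide contribution → 1.131 μm/a
  chloride contribution → 0.5308 μm/a
  ⇒ r_corr(zinc) = 1.662 μm/a
Convert to mass loss: 1.662 μm/a × 7.14 g/cm³ = 11.87 g·m⁻²·a⁻¹

r_corr = 11.9 g·m⁻²·a⁻¹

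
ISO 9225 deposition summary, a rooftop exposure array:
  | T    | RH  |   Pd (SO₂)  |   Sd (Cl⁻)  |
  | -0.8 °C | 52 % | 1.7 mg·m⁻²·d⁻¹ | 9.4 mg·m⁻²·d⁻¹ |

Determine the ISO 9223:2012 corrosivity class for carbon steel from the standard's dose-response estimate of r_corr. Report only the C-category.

C2

carbon steel: temperature factor f = +0.150·(-10.8) = -1.6200
  SO₂ term: 1.77·1.7^0.52·exp(0.02·52-1.6200) = 1.306
  Cl⁻ term: 0.102·9.4^0.62·exp(0.033·52+0.04·-0.8) = 2.204
  sum: 1.306 + 2.204 → r_corr = 3.51 μm/a
ISO 9223 Table 2 (carbon steel): 1.3 < 3.51 ≤ 25 μm/a ⇒ C2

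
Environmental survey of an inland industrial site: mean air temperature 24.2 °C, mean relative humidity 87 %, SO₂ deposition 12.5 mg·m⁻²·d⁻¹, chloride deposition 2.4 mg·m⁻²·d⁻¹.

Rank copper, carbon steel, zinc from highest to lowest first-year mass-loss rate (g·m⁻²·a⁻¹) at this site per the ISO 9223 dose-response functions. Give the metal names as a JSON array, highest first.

copper: T>10 °C ⇒ hinge -0.080·(24.2−10) = -1.1360
  sulphur-dioxide contribution → 0.5563 μm/a
  chloride contribution → 0.974 μm/a
  total first-year rate 1.53 μm/a
  mass loss = 1.53 μm/a × 8.96 g/cm³ = 13.71 g·m⁻²·a⁻¹
carbon steel: T>10 °C ⇒ hinge -0.054·(24.2−10) = -0.7668
  sulphur-dioxide contribution → 17.42 μm/a
  chloride contribution → 8.158 μm/a
  ⇒ r_corr(carbon steel) = 25.58 μm/a
  mass loss = 25.58 μm/a × 7.85 g/cm³ = 200.8 g·m⁻²·a⁻¹
zinc: T>10 °C ⇒ hinge -0.071·(24.2−10) = -1.0082
  sulphur-dioxide contribution → 0.7824 μm/a
  chloride contribution → 0.4522 μm/a
  ⇒ r_corr(zinc) = 1.235 μm/a
  mass loss = 1.235 μm/a × 7.14 g/cm³ = 8.815 g·m⁻²·a⁻¹
Ordering by g·m⁻²·a⁻¹: carbon steel (201) > copper (13.7) > zinc (8.82)

["carbon steel", "copper", "zinc"]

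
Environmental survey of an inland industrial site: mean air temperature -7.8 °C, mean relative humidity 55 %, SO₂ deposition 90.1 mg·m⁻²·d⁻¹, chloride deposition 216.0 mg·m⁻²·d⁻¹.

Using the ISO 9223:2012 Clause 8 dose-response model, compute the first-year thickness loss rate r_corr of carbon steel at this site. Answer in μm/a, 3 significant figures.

carbon steel: f(T) = +0.150·(T−10) [T≤10 °C] = -2.6700
  Pd branch = 1.77·Pd^0.52·e^(0.02·RH+f) = 3.825 μm/a
  Cl⁻ term: 0.102·216.0^0.62·exp(0.033·55+0.04·-7.8) = 12.84
  sum: 3.825 + 12.84 → r_corr = 16.67 μm/a

r_corr = 16.7 μm/a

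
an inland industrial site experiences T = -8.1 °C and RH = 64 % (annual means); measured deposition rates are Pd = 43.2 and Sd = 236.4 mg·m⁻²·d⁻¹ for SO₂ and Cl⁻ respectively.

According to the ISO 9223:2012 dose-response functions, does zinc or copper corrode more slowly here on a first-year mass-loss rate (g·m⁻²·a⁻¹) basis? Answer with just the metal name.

zinc: temperature factor f = +0.038·(-18.1) = -0.6878
  sulphur-dioxide contribution → 0.6457 μm/a
  chloride contribution → 0.3306 μm/a
  total first-year rate 0.9764 μm/a
  mass loss = 0.9764 μm/a × 7.14 g/cm³ = 6.971 g·m⁻²·a⁻¹
copper: temperature factor f = +0.126·(-18.1) = -2.2806
  sulphur-dioxide contribution → 0.06294 μm/a
  chloride contribution → 0.3019 μm/a
  total first-year rate 0.3648 μm/a
  mass loss = 0.3648 μm/a × 8.96 g/cm³ = 3.269 g·m⁻²·a⁻¹
Ordering by g·m⁻²·a⁻¹: zinc (6.97) > copper (3.27)

copper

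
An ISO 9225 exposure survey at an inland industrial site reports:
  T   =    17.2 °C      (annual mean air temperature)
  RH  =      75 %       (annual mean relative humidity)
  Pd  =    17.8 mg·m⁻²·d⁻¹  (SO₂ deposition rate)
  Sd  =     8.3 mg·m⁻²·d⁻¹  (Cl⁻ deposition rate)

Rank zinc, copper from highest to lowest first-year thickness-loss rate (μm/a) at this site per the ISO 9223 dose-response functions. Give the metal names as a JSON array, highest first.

["zinc", "copper"]

zinc: temperature factor f = -0.071·(7.2) = -0.5112
  sulphur-dioxide contribution → 0.8651 μm/a
  chloride contribution → 0.4597 μm/a
  total first-year rate 1.325 μm/a
copper: f(T) = -0.080·(T−10) [T>10 °C] = -0.5760
  sulphur-dioxide contribution → 0.526 μm/a
  chloride contribution → 0.6273 μm/a
  total first-year rate 1.153 μm/a
Ordering by μm/a: zinc (1.32) > copper (1.15)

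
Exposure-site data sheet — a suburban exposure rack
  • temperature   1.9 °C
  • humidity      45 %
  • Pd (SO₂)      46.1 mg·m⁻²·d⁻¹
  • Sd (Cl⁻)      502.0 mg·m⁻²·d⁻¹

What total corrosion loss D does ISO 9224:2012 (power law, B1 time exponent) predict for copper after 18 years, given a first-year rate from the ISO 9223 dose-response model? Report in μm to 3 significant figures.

D(18) = 2.60 μm

copper: T≤10 °C ⇒ hinge +0.126·(1.9−10) = -1.0206
  SO₂ term: 0.0053·46.1^0.26·exp(0.059·45-1.0206) = 0.07356
  Cl⁻ term: 0.01025·502.0^0.27·exp(0.036·45+0.049·1.9) = 0.3047
  sum: 0.07356 + 0.3047 → r_corr = 0.3783 μm/a
Power-law: D(18) = r_corr · 18^0.667
  D(18) = 0.3783 × 18^0.667 = 0.3783 × 6.875 = 2.601 μm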